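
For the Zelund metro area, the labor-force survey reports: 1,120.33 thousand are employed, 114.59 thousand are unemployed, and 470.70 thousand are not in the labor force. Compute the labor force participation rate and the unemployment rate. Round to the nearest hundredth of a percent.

Labor force participation rate ≈ 72.40%; unemployment rate ≈ 9.28%.

Labor force = employed + unemployed = 1,120.33 + 114.59 = 1,234.92 thousand.
Working-age population = 1,234.92 + 470.70 = 1,705.62 thousand.
Unemployment rate = 114.59 / 1,234.92 = 9.28%.
Labor force participation rate = 1,234.92 / 1,705.62 = 72.40%.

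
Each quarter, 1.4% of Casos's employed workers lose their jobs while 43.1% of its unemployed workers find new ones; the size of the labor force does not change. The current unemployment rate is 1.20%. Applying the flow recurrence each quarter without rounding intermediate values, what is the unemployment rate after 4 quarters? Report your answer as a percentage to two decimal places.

Unemployment rate after four quarters ≈ 2.96%.

With a fixed labor force, u_{t+1} = u_t + s·(1−u_t) − f·u_t = u_t·(1−s−f) + s.
Here 1−s−f = 0.555 and s = 0.014.
u_1 = 0.012000 × 0.555 + 0.014 = 0.020660.
u_2 = 0.020660 × 0.555 + 0.014 = 0.025466.
u_3 = 0.025466 × 0.555 + 0.014 = 0.028134.
u_4 = 0.028134 × 0.555 + 0.014 = 0.029614.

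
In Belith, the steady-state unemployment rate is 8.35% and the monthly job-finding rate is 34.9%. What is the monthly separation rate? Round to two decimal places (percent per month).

From u* = s/(s+f): s = u·f/(1−u).
s = 0.0835 × 34.9 / (1 − 0.0835) = 2.9141 / 0.9165 ≈ 3.18% per month.

Separation rate ≈ 3.18% per month.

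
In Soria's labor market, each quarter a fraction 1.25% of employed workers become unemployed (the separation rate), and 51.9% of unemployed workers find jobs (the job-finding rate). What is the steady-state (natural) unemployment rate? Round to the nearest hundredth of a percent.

Steady-state unemployment rate ≈ 2.35%.

At steady state the flows balance: s·E = f·U, so U/(E+U) = s/(s+f).
u* = 1.25 / (1.25 + 51.9) = 1.25 / 53.15 = 2.35%.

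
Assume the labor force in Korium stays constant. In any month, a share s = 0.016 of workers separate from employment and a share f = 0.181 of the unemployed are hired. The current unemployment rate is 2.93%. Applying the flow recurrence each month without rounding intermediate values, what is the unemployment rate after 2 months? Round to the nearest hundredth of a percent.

With a fixed labor force, u_{t+1} = u_t + s·(1−u_t) − f·u_t = u_t·(1−s−f) + s.
Here 1−s−f = 0.803 and s = 0.016.
u_1 = 0.029300 × 0.803 + 0.016 = 0.039528.
u_2 = 0.039528 × 0.803 + 0.016 = 0.047741.

Unemployment rate after two months ≈ 4.77%.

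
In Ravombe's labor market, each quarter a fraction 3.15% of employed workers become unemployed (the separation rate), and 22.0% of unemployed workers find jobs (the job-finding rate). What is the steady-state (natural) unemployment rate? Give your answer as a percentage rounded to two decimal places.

Steady-state unemployment rate ≈ 12.52%.

At steady state the flows balance: s·E = f·U, so U/(E+U) = s/(s+f).
u* = 3.15 / (3.15 + 22.0) = 3.15 / 25.15 = 12.52%.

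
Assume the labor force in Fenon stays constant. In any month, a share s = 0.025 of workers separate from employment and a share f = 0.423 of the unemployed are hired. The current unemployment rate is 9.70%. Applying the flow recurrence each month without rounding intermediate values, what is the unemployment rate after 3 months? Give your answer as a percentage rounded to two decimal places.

With a fixed labor force, u_{t+1} = u_t + s·(1−u_t) − f·u_t = u_t·(1−s−f) + s.
Here 1−s−f = 0.552 and s = 0.025.
u_1 = 0.097000 × 0.552 + 0.025 = 0.078544.
u_2 = 0.078544 × 0.552 + 0.025 = 0.068356.
u_3 = 0.068356 × 0.552 + 0.025 = 0.062733.

Unemployment rate after three months ≈ 6.27%.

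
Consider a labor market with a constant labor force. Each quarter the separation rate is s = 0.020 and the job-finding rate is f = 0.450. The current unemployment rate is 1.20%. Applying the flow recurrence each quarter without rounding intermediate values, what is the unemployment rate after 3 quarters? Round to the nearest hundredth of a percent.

Unemployment rate after three quarters ≈ 3.80%.

With a fixed labor force, u_{t+1} = u_t + s·(1−u_t) − f·u_t = u_t·(1−s−f) + s.
Here 1−s−f = 0.530 and s = 0.020.
u_1 = 0.012000 × 0.530 + 0.020 = 0.026360.
u_2 = 0.026360 × 0.530 + 0.020 = 0.033971.
u_3 = 0.033971 × 0.530 + 0.020 = 0.038005.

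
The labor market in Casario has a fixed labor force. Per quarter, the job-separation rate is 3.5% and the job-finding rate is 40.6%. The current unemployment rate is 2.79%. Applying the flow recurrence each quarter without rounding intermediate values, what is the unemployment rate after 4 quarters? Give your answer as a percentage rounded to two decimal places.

Unemployment rate after four quarters ≈ 7.43%.

With a fixed labor force, u_{t+1} = u_t + s·(1−u_t) − f·u_t = u_t·(1−s−f) + s.
Here 1−s−f = 0.559 and s = 0.035.
u_1 = 0.027900 × 0.559 + 0.035 = 0.050596.
u_2 = 0.050596 × 0.559 + 0.035 = 0.063283.
u_3 = 0.063283 × 0.559 + 0.035 = 0.070375.
u_4 = 0.070375 × 0.559 + 0.035 = 0.074340.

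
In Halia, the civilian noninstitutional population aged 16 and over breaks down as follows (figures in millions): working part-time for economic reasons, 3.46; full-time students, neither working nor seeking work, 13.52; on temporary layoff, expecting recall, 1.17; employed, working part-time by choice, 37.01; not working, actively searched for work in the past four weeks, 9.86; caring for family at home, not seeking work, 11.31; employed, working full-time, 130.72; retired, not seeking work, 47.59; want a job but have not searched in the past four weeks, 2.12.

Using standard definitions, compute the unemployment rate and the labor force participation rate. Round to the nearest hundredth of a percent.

Employed = 3.46 + 37.01 + 130.72 = 171.19 million (anyone who worked, including part-time for economic reasons, counts as employed).
Unemployed = 1.17 + 9.86 = 11.03 million (jobless and actively searching, or on temporary layoff).
Labor force = 171.19 + 11.03 = 182.22 million.
Not in labor force = 13.52 + 11.31 + 47.59 + 2.12 = 74.54 million (those not working and not actively searching are outside the labor force — including those who want a job but have given up searching).
Civilian working-age population = 182.22 + 74.54 = 256.76 million.
Unemployment rate = 11.03 / 182.22 = 6.05%.
Labor force participation rate = 182.22 / 256.76 = 70.97%.

Unemployment rate ≈ 6.05%; labor force participation rate ≈ 70.97%.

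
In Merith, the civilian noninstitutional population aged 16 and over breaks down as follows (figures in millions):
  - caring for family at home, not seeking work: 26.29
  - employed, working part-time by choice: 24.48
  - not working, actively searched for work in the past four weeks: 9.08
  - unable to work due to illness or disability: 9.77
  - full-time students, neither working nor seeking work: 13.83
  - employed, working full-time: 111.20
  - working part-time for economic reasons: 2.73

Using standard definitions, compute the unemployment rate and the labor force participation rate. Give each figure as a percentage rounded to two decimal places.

Employed = 24.48 + 111.20 + 2.73 = 138.41 million (anyone who worked, including part-time for economic reasons, counts as employed).
Unemployed = 9.08 million.
Labor force = 138.41 + 9.08 = 147.49 million.
Not in labor force = 26.29 + 9.77 + 13.83 = 49.89 million (those not working and not actively searching are outside the labor force).
Civilian working-age population = 147.49 + 49.89 = 197.38 million.
Unemployment rate = 9.08 / 147.49 = 6.16%.
Labor force participation rate = 147.49 / 197.38 = 74.72%.

Unemployment rate ≈ 6.16%; labor force participation rate ≈ 74.72%.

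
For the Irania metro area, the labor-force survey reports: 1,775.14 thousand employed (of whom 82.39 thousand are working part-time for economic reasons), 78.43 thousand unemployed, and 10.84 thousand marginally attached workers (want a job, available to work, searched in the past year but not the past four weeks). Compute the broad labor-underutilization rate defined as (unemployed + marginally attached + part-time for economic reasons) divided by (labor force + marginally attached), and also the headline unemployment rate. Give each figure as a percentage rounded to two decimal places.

Broad underutilization rate ≈ 9.21%; headline unemployment rate ≈ 4.23%.

Labor force = 1,775.14 + 78.43 = 1,853.57 thousand.
Numerator = 78.43 + 10.84 + 82.39 = 171.66 thousand.
Denominator = 1,853.57 + 10.84 = 1,864.41 thousand.
Broad rate = 171.66 / 1,864.41 = 9.21%.
Headline unemployment rate = 78.43 / 1,853.57 = 4.23%.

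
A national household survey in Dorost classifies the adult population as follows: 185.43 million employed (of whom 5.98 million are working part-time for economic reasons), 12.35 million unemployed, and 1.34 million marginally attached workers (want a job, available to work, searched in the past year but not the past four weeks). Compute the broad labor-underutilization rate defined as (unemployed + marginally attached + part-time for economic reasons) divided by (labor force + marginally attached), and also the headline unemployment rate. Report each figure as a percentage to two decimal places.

Broad underutilization rate ≈ 9.88%; headline unemployment rate ≈ 6.24%.

Labor force = 185.43 + 12.35 = 197.78 million.
Numerator = 12.35 + 1.34 + 5.98 = 19.67 million.
Denominator = 197.78 + 1.34 = 199.12 million.
Broad rate = 19.67 / 199.12 = 9.88%.
Headline unemployment rate = 12.35 / 197.78 = 6.24%.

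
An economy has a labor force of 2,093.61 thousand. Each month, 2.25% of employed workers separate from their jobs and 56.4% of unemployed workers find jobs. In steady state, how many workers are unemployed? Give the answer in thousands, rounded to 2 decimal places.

Steady-state unemployment rate u* = s/(s+f) = 2.25/(2.25+56.4) = 0.038363.
Unemployed = u* × labor force = 0.038363 × 2,093.61 ≈ 80.32 thousand.

About 80.32 thousand are unemployed in steady state.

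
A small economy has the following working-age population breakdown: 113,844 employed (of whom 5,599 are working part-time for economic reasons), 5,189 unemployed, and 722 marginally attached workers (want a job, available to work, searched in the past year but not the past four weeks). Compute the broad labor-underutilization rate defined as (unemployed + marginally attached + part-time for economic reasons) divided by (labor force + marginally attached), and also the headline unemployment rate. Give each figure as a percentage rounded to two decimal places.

Broad underutilization rate ≈ 9.61%; headline unemployment rate ≈ 4.36%.

Labor force = 113,844 + 5,189 = 119,033.
Numerator = 5,189 + 722 + 5,599 = 11,510.
Denominator = 119,033 + 722 = 119,755.
Broad rate = 11,510 / 119,755 = 9.61%.
Headline unemployment rate = 5,189 / 119,033 = 4.36%.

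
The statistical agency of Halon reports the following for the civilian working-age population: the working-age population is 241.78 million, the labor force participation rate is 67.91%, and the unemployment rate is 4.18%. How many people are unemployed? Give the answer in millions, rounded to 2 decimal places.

Labor force = 0.6791 × 241.78 = 164.19 million.
Unemployed = 0.0418 × 164.19 ≈ 6.86 million.

About 6.86 million are unemployed.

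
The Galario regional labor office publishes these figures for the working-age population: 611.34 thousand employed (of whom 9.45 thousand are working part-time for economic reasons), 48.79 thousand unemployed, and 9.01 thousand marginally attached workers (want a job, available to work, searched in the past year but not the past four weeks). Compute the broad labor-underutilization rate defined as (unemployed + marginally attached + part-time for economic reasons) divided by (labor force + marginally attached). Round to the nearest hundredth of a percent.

Broad underutilization rate ≈ 10.05%.

Labor force = 611.34 + 48.79 = 660.13 thousand.
Numerator = 48.79 + 9.01 + 9.45 = 67.25 thousand.
Denominator = 660.13 + 9.01 = 669.14 thousand.
Broad rate = 67.25 / 669.14 = 10.05%.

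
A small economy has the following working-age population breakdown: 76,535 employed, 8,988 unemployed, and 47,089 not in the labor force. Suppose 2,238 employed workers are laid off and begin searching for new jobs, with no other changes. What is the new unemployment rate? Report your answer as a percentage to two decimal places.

Initially, labor force = 76,535 + 8,988 = 85,523, so u = 8,988/85,523 = 10.51%.
After the change, employed falls and unemployed rises by 2,238; labor force unchanged → E = 74,297, U = 11,226, labor force = 85,523.
New unemployment rate = 11,226 / 85,523 = 13.13%.

New unemployment rate ≈ 13.13%.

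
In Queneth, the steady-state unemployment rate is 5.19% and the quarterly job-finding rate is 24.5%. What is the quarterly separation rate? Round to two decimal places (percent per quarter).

Separation rate ≈ 1.34% per quarter.

From u* = s/(s+f): s = u·f/(1−u).
s = 0.0519 × 24.5 / (1 − 0.0519) = 1.2715 / 0.9481 ≈ 1.34% per quarter.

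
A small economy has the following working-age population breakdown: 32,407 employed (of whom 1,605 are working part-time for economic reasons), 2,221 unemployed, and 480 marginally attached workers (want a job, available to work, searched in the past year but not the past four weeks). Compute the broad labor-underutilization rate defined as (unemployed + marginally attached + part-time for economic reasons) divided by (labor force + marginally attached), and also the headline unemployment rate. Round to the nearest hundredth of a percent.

Broad underutilization rate ≈ 12.27%; headline unemployment rate ≈ 6.41%.

Labor force = 32,407 + 2,221 = 34,628.
Numerator = 2,221 + 480 + 1,605 = 4,306.
Denominator = 34,628 + 480 = 35,108.
Broad rate = 4,306 / 35,108 = 12.27%.
Headline unemployment rate = 2,221 / 34,628 = 6.41%.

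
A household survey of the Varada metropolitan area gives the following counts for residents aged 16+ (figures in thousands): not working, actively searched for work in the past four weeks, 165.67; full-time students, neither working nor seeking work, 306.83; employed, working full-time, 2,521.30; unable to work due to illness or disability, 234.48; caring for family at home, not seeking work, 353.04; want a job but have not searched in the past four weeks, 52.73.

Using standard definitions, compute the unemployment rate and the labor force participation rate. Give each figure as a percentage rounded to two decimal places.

Unemployment rate ≈ 6.17%; labor force participation rate ≈ 73.94%.

Employed = 2,521.30 thousand.
Unemployed = 165.67 thousand.
Labor force = 2,521.30 + 165.67 = 2,686.97 thousand.
Not in labor force = 306.83 + 234.48 + 353.04 + 52.73 = 947.08 thousand (those not working and not actively searching are outside the labor force — including those who want a job but have given up searching).
Civilian working-age population = 2,686.97 + 947.08 = 3,634.05 thousand.
Unemployment rate = 165.67 / 2,686.97 = 6.17%.
Labor force participation rate = 2,686.97 / 3,634.05 = 73.94%.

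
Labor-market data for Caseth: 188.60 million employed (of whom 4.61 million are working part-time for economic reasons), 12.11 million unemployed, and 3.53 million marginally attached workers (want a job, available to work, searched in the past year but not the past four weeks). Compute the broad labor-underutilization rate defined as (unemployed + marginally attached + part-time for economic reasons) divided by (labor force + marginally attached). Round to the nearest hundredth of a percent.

Labor force = 188.60 + 12.11 = 200.71 million.
Numerator = 12.11 + 3.53 + 4.61 = 20.25 million.
Denominator = 200.71 + 3.53 = 204.24 million.
Broad rate = 20.25 / 204.24 = 9.91%.

Broad underutilization rate ≈ 9.91%.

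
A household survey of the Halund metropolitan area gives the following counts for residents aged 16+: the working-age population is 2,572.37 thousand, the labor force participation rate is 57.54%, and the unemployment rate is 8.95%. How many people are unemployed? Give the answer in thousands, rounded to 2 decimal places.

About 132.47 thousand are unemployed.

Labor force = 0.5754 × 2,572.37 = 1,480.14 thousand.
Unemployed = 0.0895 × 1,480.14 ≈ 132.47 thousand.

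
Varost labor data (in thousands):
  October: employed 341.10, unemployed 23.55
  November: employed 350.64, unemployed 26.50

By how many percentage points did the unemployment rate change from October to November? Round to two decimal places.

October: labor force = 341.10 + 23.55 = 364.65; u = 23.55/364.65 = 6.46%.
November: labor force = 350.64 + 26.50 = 377.14; u = 26.50/377.14 = 7.03%.
Change = 7.03% − 6.46% = +0.57 pp.

The unemployment rate changed by +0.57 percentage points.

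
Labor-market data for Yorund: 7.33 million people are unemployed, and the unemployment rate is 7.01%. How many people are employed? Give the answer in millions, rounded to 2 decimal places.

About 97.23 million are employed.

Labor force = U / u = 7.33 / 0.0701 ≈ 104.56 million.
Employed = labor force − unemployed = 104.56 − 7.33 = 97.23 million.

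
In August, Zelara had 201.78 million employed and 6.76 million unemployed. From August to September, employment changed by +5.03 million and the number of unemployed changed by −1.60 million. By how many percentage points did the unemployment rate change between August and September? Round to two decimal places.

The unemployment rate changed by −0.81 percentage points.

August: labor force = 201.78 + 6.76 = 208.54; u = 6.76/208.54 = 3.24%.
September: labor force = 206.81 + 5.16 = 211.97; u = 5.16/211.97 = 2.43%.
Change = 2.43% − 3.24% = −0.81 pp.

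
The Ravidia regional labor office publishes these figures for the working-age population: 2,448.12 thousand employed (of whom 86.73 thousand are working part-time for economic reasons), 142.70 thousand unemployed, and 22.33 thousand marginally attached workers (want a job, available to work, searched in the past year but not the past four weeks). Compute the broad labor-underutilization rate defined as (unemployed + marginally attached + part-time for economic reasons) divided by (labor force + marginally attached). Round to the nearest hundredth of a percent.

Labor force = 2,448.12 + 142.70 = 2,590.82 thousand.
Numerator = 142.70 + 22.33 + 86.73 = 251.76 thousand.
Denominator = 2,590.82 + 22.33 = 2,613.15 thousand.
Broad rate = 251.76 / 2,613.15 = 9.63%.

Broad underutilization rate ≈ 9.63%.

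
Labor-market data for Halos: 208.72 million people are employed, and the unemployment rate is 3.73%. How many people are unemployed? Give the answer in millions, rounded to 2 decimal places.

About 8.09 million are unemployed.

Let U be the number unemployed. The labor force is E + U, and U/(E+U) = 0.0373.
So U = 0.0373 × 208.72 / (1 − 0.0373) = 7.7853 / 0.9627 ≈ 8.09 million.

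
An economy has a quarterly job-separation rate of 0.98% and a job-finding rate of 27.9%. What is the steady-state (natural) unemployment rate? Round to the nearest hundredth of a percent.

At steady state the flows balance: s·E = f·U, so U/(E+U) = s/(s+f).
u* = 0.98 / (0.98 + 27.9) = 0.98 / 28.88 = 3.39%.

Steady-state unemployment rate ≈ 3.39%.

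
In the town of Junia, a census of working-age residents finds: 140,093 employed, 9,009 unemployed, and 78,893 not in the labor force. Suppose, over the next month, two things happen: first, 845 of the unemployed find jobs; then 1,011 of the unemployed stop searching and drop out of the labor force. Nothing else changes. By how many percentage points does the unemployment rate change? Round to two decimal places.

The unemployment rate changes by −1.21 percentage points.

Initially, labor force = 140,093 + 9,009 = 149,102, so u = 9,009/149,102 = 6.04%.
After the first change, unemployed falls and employed rises by 845; labor force unchanged → E = 140,938, U = 8,164, labor force = 149,102.
After the second change, unemployed and labor force both fall by 1,011 → E = 140,938, U = 7,153, labor force = 148,091.
New unemployment rate = 7,153 / 148,091 = 4.83%.
Change = 4.83% − 6.04% = −1.21 percentage points.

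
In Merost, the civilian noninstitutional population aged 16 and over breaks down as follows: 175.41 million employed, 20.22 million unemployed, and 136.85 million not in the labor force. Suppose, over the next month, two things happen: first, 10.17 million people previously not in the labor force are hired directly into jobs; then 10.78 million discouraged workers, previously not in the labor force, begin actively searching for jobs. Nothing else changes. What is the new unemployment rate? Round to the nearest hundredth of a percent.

Initially, labor force = 175.41 + 20.22 = 195.63 million, so u = 20.22/195.63 = 10.34%.
After the first change, employed and labor force both rise by 10.17; unemployed unchanged → E = 185.58, U = 20.22, labor force = 205.80 million.
After the second change, unemployed and labor force both rise by 10.78 → E = 185.58, U = 31.00, labor force = 216.58 million.
New unemployment rate = 31.00 / 216.58 = 14.31%.

New unemployment rate ≈ 14.31%.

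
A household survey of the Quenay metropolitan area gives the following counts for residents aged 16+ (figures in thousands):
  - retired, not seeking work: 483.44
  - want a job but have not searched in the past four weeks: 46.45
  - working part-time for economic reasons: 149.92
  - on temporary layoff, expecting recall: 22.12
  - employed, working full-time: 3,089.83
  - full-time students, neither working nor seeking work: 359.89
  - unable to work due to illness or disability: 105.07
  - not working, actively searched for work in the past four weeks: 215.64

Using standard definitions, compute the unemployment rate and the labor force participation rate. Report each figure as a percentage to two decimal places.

Unemployment rate ≈ 6.84%; labor force participation rate ≈ 77.76%.

Employed = 149.92 + 3,089.83 = 3,239.75 thousand (anyone who worked, including part-time for economic reasons, counts as employed).
Unemployed = 22.12 + 215.64 = 237.76 thousand (jobless and actively searching, or on temporary layoff).
Labor force = 3,239.75 + 237.76 = 3,477.51 thousand.
Not in labor force = 483.44 + 46.45 + 359.89 + 105.07 = 994.85 thousand (those not working and not actively searching are outside the labor force — including those who want a job but have given up searching).
Civilian working-age population = 3,477.51 + 994.85 = 4,472.36 thousand.
Unemployment rate = 237.76 / 3,477.51 = 6.84%.
Labor force participation rate = 3,477.51 / 4,472.36 = 77.76%.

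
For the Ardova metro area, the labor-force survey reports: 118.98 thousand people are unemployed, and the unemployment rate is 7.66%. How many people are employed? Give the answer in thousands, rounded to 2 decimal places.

About 1,434.28 thousand are employed.

Labor force = U / u = 118.98 / 0.0766 ≈ 1,553.26 thousand.
Employed = labor force − unemployed = 1,553.26 − 118.98 = 1,434.28 thousand.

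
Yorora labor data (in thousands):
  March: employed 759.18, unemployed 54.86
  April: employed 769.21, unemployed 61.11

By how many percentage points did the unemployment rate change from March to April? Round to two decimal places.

March: labor force = 759.18 + 54.86 = 814.04; u = 54.86/814.04 = 6.74%.
April: labor force = 769.21 + 61.11 = 830.32; u = 61.11/830.32 = 7.36%.
Change = 7.36% − 6.74% = +0.62 pp.

The unemployment rate changed by +0.62 percentage points.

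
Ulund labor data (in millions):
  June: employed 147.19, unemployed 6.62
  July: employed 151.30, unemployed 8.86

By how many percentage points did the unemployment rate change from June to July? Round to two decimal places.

The unemployment rate changed by +1.23 percentage points.

June: labor force = 147.19 + 6.62 = 153.81; u = 6.62/153.81 = 4.30%.
July: labor force = 151.30 + 8.86 = 160.16; u = 8.86/160.16 = 5.53%.
Change = 5.53% − 4.30% = +1.23 pp.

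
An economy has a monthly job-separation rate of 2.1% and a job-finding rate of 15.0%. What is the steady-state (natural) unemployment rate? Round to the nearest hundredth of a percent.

Steady-state unemployment rate ≈ 12.28%.

At steady state the flows balance: s·E = f·U, so U/(E+U) = s/(s+f).
u* = 2.1 / (2.1 + 15.0) = 2.1 / 17.10 = 12.28%.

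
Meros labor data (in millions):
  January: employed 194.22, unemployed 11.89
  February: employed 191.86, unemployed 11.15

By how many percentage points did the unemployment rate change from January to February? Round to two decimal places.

The unemployment rate changed by −0.28 percentage points.

January: labor force = 194.22 + 11.89 = 206.11; u = 11.89/206.11 = 5.77%.
February: labor force = 191.86 + 11.15 = 203.01; u = 11.15/203.01 = 5.49%.
Change = 5.49% − 5.77% = −0.28 pp.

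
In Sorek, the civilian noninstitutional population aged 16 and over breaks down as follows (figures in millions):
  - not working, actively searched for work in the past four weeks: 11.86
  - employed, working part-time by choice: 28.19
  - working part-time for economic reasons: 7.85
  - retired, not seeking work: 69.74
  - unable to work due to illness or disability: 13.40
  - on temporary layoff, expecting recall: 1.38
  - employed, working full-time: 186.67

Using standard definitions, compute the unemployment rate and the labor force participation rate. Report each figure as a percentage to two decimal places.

Employed = 28.19 + 7.85 + 186.67 = 222.71 million (anyone who worked, including part-time for economic reasons, counts as employed).
Unemployed = 11.86 + 1.38 = 13.24 million (jobless and actively searching, or on temporary layoff).
Labor force = 222.71 + 13.24 = 235.95 million.
Not in labor force = 69.74 + 13.40 = 83.14 million (those not working and not actively searching are outside the labor force).
Civilian working-age population = 235.95 + 83.14 = 319.09 million.
Unemployment rate = 13.24 / 235.95 = 5.61%.
Labor force participation rate = 235.95 / 319.09 = 73.94%.

Unemployment rate ≈ 5.61%; labor force participation rate ≈ 73.94%.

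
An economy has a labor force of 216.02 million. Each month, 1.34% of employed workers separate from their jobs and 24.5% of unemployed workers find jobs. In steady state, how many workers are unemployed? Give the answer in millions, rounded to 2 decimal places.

About 11.20 million are unemployed in steady state.

Steady-state unemployment rate u* = s/(s+f) = 1.34/(1.34+24.5) = 0.051858.
Unemployed = u* × labor force = 0.051858 × 216.02 ≈ 11.20 million.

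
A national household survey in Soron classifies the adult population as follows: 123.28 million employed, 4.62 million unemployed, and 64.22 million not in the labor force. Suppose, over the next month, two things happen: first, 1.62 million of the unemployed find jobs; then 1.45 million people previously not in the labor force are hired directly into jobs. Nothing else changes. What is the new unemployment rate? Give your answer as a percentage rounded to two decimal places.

New unemployment rate ≈ 2.32%.

Initially, labor force = 123.28 + 4.62 = 127.90 million, so u = 4.62/127.90 = 3.61%.
After the first change, unemployed falls and employed rises by 1.62; labor force unchanged → E = 124.90, U = 3.00, labor force = 127.90 million.
After the second change, employed and labor force both rise by 1.45; unemployed unchanged → E = 126.35, U = 3.00, labor force = 129.35 million.
New unemployment rate = 3.00 / 129.35 = 2.32%.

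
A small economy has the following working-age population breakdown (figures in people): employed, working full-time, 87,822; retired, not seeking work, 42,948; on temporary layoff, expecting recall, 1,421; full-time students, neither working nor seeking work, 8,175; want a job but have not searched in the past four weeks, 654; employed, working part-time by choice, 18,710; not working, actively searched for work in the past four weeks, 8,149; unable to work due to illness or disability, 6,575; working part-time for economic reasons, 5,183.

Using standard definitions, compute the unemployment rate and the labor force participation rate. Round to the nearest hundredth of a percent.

Employed = 87,822 + 18,710 + 5,183 = 111,715 (anyone who worked, including part-time for economic reasons, counts as employed).
Unemployed = 1,421 + 8,149 = 9,570 (jobless and actively searching, or on temporary layoff).
Labor force = 111,715 + 9,570 = 121,285.
Not in labor force = 42,948 + 8,175 + 654 + 6,575 = 58,352 (those not working and not actively searching are outside the labor force — including those who want a job but have given up searching).
Civilian working-age population = 121,285 + 58,352 = 179,637.
Unemployment rate = 9,570 / 121,285 = 7.89%.
Labor force participation rate = 121,285 / 179,637 = 67.52%.

Unemployment rate ≈ 7.89%; labor force participation rate ≈ 67.52%.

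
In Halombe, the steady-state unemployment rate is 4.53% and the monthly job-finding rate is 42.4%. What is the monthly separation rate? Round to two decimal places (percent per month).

Separation rate ≈ 2.01% per month.

From u* = s/(s+f): s = u·f/(1−u).
s = 0.0453 × 42.4 / (1 − 0.0453) = 1.9207 / 0.9547 ≈ 2.01% per month.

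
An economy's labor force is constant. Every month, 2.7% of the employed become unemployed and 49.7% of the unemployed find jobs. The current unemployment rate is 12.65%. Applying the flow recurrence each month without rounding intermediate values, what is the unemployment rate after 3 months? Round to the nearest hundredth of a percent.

With a fixed labor force, u_{t+1} = u_t + s·(1−u_t) − f·u_t = u_t·(1−s−f) + s.
Here 1−s−f = 0.476 and s = 0.027.
u_1 = 0.126500 × 0.476 + 0.027 = 0.087214.
u_2 = 0.087214 × 0.476 + 0.027 = 0.068514.
u_3 = 0.068514 × 0.476 + 0.027 = 0.059613.

Unemployment rate after three months ≈ 5.96%.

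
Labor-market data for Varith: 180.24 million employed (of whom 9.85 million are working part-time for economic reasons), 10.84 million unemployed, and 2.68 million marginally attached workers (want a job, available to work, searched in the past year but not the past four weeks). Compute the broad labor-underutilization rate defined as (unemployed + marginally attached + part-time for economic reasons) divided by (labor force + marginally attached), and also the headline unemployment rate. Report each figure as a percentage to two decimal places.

Labor force = 180.24 + 10.84 = 191.08 million.
Numerator = 10.84 + 2.68 + 9.85 = 23.37 million.
Denominator = 191.08 + 2.68 = 193.76 million.
Broad rate = 23.37 / 193.76 = 12.06%.
Headline unemployment rate = 10.84 / 191.08 = 5.67%.

Broad underutilization rate ≈ 12.06%; headline unemployment rate ≈ 5.67%.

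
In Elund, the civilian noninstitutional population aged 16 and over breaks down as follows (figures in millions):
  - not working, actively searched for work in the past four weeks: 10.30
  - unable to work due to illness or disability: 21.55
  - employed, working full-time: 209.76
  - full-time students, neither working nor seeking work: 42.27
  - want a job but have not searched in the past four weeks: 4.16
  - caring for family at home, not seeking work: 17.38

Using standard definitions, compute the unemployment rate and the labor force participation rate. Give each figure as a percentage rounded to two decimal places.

Unemployment rate ≈ 4.68%; labor force participation rate ≈ 72.05%.

Employed = 209.76 million.
Unemployed = 10.30 million.
Labor force = 209.76 + 10.30 = 220.06 million.
Not in labor force = 21.55 + 42.27 + 4.16 + 17.38 = 85.36 million (those not working and not actively searching are outside the labor force — including those who want a job but have given up searching).
Civilian working-age population = 220.06 + 85.36 = 305.42 million.
Unemployment rate = 10.30 / 220.06 = 4.68%.
Labor force participation rate = 220.06 / 305.42 = 72.05%.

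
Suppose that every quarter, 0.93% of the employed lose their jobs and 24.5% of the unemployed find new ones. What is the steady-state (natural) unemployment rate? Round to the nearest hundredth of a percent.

Steady-state unemployment rate ≈ 3.66%.

At steady state the flows balance: s·E = f·U, so U/(E+U) = s/(s+f).
u* = 0.93 / (0.93 + 24.5) = 0.93 / 25.43 = 3.66%.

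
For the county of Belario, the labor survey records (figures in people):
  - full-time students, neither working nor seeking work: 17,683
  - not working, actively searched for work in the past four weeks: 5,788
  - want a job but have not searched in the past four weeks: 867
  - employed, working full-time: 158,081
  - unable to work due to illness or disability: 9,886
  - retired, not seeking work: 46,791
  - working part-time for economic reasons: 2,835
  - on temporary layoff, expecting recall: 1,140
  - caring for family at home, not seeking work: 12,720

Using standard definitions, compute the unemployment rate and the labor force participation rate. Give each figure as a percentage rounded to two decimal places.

Unemployment rate ≈ 4.13%; labor force participation rate ≈ 65.62%.

Employed = 158,081 + 2,835 = 160,916 (anyone who worked, including part-time for economic reasons, counts as employed).
Unemployed = 5,788 + 1,140 = 6,928 (jobless and actively searching, or on temporary layoff).
Labor force = 160,916 + 6,928 = 167,844.
Not in labor force = 17,683 + 867 + 9,886 + 46,791 + 12,720 = 87,947 (those not working and not actively searching are outside the labor force — including those who want a job but have given up searching).
Civilian working-age population = 167,844 + 87,947 = 255,791.
Unemployment rate = 6,928 / 167,844 = 4.13%.
Labor force participation rate = 167,844 / 255,791 = 65.62%.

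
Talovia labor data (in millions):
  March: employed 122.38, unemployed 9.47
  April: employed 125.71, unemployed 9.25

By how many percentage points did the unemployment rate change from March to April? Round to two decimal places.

The unemployment rate changed by −0.33 percentage points.

March: labor force = 122.38 + 9.47 = 131.85; u = 9.47/131.85 = 7.18%.
April: labor force = 125.71 + 9.25 = 134.96; u = 9.25/134.96 = 6.85%.
Change = 6.85% − 7.18% = −0.33 pp.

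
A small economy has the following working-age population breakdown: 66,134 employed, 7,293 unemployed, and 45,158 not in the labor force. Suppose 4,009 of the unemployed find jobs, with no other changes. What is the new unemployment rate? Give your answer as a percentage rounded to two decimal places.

Initially, labor force = 66,134 + 7,293 = 73,427, so u = 7,293/73,427 = 9.93%.
After the change, unemployed falls and employed rises by 4,009; labor force unchanged → E = 70,143, U = 3,284, labor force = 73,427.
New unemployment rate = 3,284 / 73,427 = 4.47%.

New unemployment rate ≈ 4.47%.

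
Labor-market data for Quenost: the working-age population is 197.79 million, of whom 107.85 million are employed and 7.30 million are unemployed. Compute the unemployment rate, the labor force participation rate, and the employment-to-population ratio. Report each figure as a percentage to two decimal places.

Unemployment rate ≈ 6.34%; labor force participation rate ≈ 58.22%; employment-population ratio ≈ 54.53%.

Labor force = employed + unemployed = 107.85 + 7.30 = 115.15 million.
Unemployment rate = 7.30 / 115.15 = 6.34%.
Labor force participation rate = 115.15 / 197.79 = 58.22%.
Employment-population ratio = 107.85 / 197.79 = 54.53%.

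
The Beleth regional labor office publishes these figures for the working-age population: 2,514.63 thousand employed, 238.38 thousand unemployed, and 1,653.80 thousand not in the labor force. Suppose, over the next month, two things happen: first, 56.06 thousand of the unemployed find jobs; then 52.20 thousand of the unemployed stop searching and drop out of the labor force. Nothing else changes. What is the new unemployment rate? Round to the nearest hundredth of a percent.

New unemployment rate ≈ 4.82%.

Initially, labor force = 2,514.63 + 238.38 = 2,753.01 thousand, so u = 238.38/2,753.01 = 8.66%.
After the first change, unemployed falls and employed rises by 56.06; labor force unchanged → E = 2,570.69, U = 182.32, labor force = 2,753.01 thousand.
After the second change, unemployed and labor force both fall by 52.20 → E = 2,570.69, U = 130.12, labor force = 2,700.81 thousand.
New unemployment rate = 130.12 / 2,700.81 = 4.82%.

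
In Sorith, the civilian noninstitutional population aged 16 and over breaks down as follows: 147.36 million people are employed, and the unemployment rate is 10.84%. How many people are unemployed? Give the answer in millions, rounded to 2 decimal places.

About 17.92 million are unemployed.

Let U be the number unemployed. The labor force is E + U, and U/(E+U) = 0.1084.
So U = 0.1084 × 147.36 / (1 − 0.1084) = 15.9738 / 0.8916 ≈ 17.92 million.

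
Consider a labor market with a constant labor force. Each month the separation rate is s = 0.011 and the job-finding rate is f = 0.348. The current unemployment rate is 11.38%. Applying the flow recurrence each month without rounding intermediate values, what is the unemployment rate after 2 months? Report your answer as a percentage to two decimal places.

With a fixed labor force, u_{t+1} = u_t + s·(1−u_t) − f·u_t = u_t·(1−s−f) + s.
Here 1−s−f = 0.641 and s = 0.011.
u_1 = 0.113800 × 0.641 + 0.011 = 0.083946.
u_2 = 0.083946 × 0.641 + 0.011 = 0.064809.

Unemployment rate after two months ≈ 6.48%.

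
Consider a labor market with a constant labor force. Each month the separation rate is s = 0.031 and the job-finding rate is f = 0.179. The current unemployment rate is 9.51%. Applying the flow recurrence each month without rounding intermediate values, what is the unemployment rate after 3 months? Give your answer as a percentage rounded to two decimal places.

Unemployment rate after three months ≈ 12.17%.

With a fixed labor force, u_{t+1} = u_t + s·(1−u_t) − f·u_t = u_t·(1−s−f) + s.
Here 1−s−f = 0.790 and s = 0.031.
u_1 = 0.095100 × 0.790 + 0.031 = 0.106129.
u_2 = 0.106129 × 0.790 + 0.031 = 0.114842.
u_3 = 0.114842 × 0.790 + 0.031 = 0.121725.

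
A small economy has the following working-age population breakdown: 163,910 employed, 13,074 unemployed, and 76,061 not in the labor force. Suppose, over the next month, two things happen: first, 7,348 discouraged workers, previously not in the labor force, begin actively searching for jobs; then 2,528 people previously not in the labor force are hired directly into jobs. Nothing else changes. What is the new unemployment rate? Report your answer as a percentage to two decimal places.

New unemployment rate ≈ 10.93%.

Initially, labor force = 163,910 + 13,074 = 176,984, so u = 13,074/176,984 = 7.39%.
After the first change, unemployed and labor force both rise by 7,348 → E = 163,910, U = 20,422, labor force = 184,332.
After the second change, employed and labor force both rise by 2,528; unemployed unchanged → E = 166,438, U = 20,422, labor force = 186,860.
New unemployment rate = 20,422 / 186,860 = 10.93%.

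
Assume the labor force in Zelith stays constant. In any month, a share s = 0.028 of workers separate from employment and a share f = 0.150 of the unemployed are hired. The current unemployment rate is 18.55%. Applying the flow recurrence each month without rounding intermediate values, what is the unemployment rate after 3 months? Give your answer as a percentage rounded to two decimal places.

With a fixed labor force, u_{t+1} = u_t + s·(1−u_t) − f·u_t = u_t·(1−s−f) + s.
Here 1−s−f = 0.822 and s = 0.028.
u_1 = 0.185500 × 0.822 + 0.028 = 0.180481.
u_2 = 0.180481 × 0.822 + 0.028 = 0.176355.
u_3 = 0.176355 × 0.822 + 0.028 = 0.172964.

Unemployment rate after three months ≈ 17.30%.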